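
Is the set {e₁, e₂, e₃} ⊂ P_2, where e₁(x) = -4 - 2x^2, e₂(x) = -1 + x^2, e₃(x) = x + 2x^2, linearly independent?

linearly independent

Take coordinates with respect to the standard basis {1, x, x^2}.
The matrix [e₁|e₂|e₃] has determinant 6.
A nonzero determinant means the columns are linearly independent.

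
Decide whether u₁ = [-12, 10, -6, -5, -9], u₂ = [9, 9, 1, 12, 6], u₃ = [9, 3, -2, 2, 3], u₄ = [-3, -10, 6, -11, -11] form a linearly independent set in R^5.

linearly independent

Row-reduce the matrix whose columns are u₁, u₂, u₃, u₄.
The reduction yields 4 nonzero rows, so the rank is 4.
Since rank = 4 (the number of vectors), the set is linearly independent.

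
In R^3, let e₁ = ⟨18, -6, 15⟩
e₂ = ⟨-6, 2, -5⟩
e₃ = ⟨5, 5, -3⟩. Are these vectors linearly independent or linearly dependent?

linearly dependent

The matrix [e₁|e₂|e₃] has determinant 0.
A zero determinant means the columns are linearly dependent.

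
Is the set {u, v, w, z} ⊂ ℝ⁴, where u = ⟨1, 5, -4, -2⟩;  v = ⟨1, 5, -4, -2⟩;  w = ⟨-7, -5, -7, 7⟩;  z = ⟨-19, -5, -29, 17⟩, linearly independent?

linearly dependent

Row-reduce the matrix whose columns are u, v, w, z.
The reduction yields 2 nonzero rows, so the rank is 2.
Since rank 2 < 4, the set is linearly dependent.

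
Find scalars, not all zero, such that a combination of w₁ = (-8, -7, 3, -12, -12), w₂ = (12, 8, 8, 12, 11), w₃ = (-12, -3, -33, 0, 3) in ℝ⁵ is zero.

3w₁ + 3w₂ + w₃ = 0

Write the vectors as columns of a matrix and find a nonzero vector in its null space.
One solution (up to scaling) is (3, 3, 1).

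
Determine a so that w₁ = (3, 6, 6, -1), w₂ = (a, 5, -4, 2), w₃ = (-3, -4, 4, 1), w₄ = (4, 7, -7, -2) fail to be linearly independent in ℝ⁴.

The set is linearly dependent precisely when det[w₁; w₂; w₃; w₄] = 0.
Expanding, det = 12*a - 236.
Setting this to zero gives a = 59/3.

a = 59/3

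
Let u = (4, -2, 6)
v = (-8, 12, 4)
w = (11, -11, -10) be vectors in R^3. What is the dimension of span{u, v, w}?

dim = 3

Form the matrix with u, v, w as columns and reduce.
The echelon form has 3 nonzero rows, so the rank is 3.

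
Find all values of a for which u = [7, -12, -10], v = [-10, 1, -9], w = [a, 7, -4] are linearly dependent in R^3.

a = -27/2

Place the vectors as rows of a 3×3 matrix; dependence ⇔ determinant zero.
Expanding, det = 118*a + 1593.
Solving 118*a + 1593 = 0 yields a = -27/2.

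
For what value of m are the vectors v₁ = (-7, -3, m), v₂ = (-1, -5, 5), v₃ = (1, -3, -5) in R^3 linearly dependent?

m = 35

Dependence holds iff the 3×3 matrix [v₁ v₂ v₃] is singular.
The determinant works out to 8*m - 280.
Solving 8*m - 280 = 0 yields m = 35.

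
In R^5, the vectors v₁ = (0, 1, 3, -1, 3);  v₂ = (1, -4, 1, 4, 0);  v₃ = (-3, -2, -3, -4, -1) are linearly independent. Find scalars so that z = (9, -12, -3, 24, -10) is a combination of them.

z = -4v₁ + 3v₂ - 2v₃

Set up the augmented matrix [v₁ | v₂ | v₃ | z] and row-reduce.
The system has the unique solution (a₁, a₂, a₃) = (-4, 3, -2).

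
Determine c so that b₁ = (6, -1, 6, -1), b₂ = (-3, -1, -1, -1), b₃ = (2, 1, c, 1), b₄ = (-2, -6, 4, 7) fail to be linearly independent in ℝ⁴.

c = 2/9

The set is linearly dependent precisely when det[b₁; b₂; b₃; b₄] = 0.
Expanding, det = 26 - 117*c.
Setting this to zero gives c = 2/9.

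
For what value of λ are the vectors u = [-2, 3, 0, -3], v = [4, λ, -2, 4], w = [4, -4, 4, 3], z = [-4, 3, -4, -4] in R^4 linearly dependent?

The vectors are dependent exactly when the determinant of the matrix with rows u, v, w, z vanishes.
Cofactor expansion gives det = 8*λ + 84.
Solving 8*λ + 84 = 0 yields λ = -21/2.

λ = -21/2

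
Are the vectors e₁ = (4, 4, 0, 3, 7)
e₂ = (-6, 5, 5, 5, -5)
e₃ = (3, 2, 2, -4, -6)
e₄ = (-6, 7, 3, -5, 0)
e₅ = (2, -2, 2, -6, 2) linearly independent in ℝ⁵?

Place the vectors as rows of a 5×5 matrix and reduce to echelon form.
The reduction yields 5 nonzero rows, so the rank is 5.
Since rank = 5 (the number of vectors), the set is linearly independent.

linearly independent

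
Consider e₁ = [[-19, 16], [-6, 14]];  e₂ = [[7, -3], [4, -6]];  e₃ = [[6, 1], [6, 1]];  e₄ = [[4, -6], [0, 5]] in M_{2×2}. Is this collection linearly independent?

Take coordinates with respect to the standard basis {E₁₁, E₁₂, E₂₁, E₂₂}.
Place the vectors as rows of a 4×4 matrix and reduce to echelon form.
The reduction yields 3 nonzero rows, so the rank is 3.
Since rank 3 < 4, the set is linearly dependent.

linearly dependent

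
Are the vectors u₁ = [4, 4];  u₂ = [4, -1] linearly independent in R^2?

linearly independent

Row-reduce the matrix whose columns are u₁, u₂.
The reduction yields 2 nonzero rows, so the rank is 2.
Since rank = 2 (the number of vectors), the set is linearly independent.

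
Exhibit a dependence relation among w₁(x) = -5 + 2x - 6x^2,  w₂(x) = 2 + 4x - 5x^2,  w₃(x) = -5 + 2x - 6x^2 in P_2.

Pass to coordinate vectors relative to the basis {1, x, x^2}.
Set up α₁w₁ + … + α₃w₃ = 0 and solve the homogeneous system.
The free variable yields coefficients (1, 0, -1) (any nonzero multiple also works).

w₁ - w₃ = 0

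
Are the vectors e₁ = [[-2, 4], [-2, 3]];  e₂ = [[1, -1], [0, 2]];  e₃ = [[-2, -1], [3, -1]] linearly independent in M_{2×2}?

linearly independent

Write each element as a coordinate vector in ℝ⁴ using {E₁₁, E₁₂, E₂₁, E₂₂}.
Row-reduce the matrix whose columns are e₁, e₂, e₃.
The reduction yields 3 nonzero rows, so the rank is 3.
Since rank = 3 (the number of vectors), the set is linearly independent.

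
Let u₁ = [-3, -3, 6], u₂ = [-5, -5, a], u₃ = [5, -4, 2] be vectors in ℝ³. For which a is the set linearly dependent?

The set is linearly dependent precisely when det[u₁; u₂; u₃] = 0.
Cofactor expansion gives det = 270 - 27*a.
Setting this to zero gives a = 10.

a = 10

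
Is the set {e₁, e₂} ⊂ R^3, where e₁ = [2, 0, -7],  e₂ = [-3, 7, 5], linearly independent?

linearly independent

Row-reduce the matrix whose columns are e₁, e₂.
The reduction yields 2 nonzero rows, so the rank is 2.
Since rank = 2 (the number of vectors), the set is linearly independent.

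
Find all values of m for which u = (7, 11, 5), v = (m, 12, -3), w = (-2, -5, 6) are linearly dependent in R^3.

m = 45/7

The set is linearly dependent precisely when det[u; v; w] = 0.
The determinant works out to 585 - 91*m.
Solving 585 - 91*m = 0 yields m = 45/7.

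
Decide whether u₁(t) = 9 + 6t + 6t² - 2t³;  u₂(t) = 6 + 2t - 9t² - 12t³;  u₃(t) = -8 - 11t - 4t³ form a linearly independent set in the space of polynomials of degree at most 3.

Write each element as a coordinate vector in ℝ⁴ using {1, t, …, t³}.
Row-reduce the matrix whose columns are u₁, u₂, u₃.
The reduction yields 3 nonzero rows, so the rank is 3.
Since rank = 3 (the number of vectors), the set is linearly independent.

linearly independent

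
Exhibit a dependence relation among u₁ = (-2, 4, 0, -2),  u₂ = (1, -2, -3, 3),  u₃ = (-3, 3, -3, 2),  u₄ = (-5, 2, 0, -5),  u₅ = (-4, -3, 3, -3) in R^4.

3u₁ + 2u₂ - u₃ - u₄ + u₅ = 0

Write the vectors as columns of a matrix and find a nonzero vector in its null space.
One solution (up to scaling) is (3, 2, -1, -1, 1).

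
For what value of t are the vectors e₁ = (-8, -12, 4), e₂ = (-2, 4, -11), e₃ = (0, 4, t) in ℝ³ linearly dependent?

Place the vectors as rows of a 3×3 matrix; dependence ⇔ determinant zero.
Cofactor expansion gives det = -56*t - 384.
This vanishes exactly when t = -48/7.

t = -48/7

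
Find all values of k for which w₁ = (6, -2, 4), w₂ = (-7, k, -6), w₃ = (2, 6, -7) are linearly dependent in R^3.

Dependence holds iff the 3×3 matrix [w₁ w₂ w₃] is singular.
Expanding, det = 170 - 50*k.
Setting this to zero gives k = 17/5.

k = 17/5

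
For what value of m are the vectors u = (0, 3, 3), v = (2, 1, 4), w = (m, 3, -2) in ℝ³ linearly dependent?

The set is linearly dependent precisely when det[u; v; w] = 0.
The determinant works out to 9*m + 30.
Solving 9*m + 30 = 0 yields m = -10/3.

m = -10/3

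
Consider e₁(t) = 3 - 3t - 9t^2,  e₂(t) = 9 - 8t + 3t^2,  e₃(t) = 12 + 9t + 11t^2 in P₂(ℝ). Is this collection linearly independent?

linearly independent

Write each element as a coordinate vector in ℝ³ using {1, t, t^2}.
The matrix [e₁|e₂|e₃] has determinant -1749.
A nonzero determinant means the columns are linearly independent.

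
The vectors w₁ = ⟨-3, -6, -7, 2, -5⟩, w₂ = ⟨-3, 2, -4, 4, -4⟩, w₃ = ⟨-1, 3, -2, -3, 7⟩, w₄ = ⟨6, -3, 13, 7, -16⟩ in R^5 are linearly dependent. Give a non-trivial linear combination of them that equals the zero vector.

w₁ + 3w₃ + w₄ = 0

Write the vectors as columns of a matrix and find a nonzero vector in its null space.
A generator of the null space is (1, 0, 3, 1).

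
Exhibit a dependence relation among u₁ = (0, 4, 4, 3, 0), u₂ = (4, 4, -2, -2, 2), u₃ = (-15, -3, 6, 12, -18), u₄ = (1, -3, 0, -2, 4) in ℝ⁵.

Row-reduce the matrix with u₁, u₂, u₃, u₄ as columns; the null space gives the coefficients.
A generator of the null space is (0, 3, 1, 3).

3u₂ + u₃ + 3u₄ = 0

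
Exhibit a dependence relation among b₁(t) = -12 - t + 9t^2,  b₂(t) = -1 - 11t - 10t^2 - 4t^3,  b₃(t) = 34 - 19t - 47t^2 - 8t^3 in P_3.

Write each element as a vector in ℝ⁴ using {1, t, …, t^3}.
Set up α₁b₁ + … + α₃b₃ = 0 and solve the homogeneous system.
A generator of the null space is (3, -2, 1).

3b₁ - 2b₂ + b₃ = 0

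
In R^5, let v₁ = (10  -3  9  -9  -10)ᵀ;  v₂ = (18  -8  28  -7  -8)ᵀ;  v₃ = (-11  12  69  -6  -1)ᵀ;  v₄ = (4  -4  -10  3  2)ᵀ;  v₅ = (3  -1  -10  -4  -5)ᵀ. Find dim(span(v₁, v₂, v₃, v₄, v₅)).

3

Put the 5×5 matrix [v₁|v₂|v₃|v₄|v₅] into echelon form.
There are 3 pivot columns, so rank = 3.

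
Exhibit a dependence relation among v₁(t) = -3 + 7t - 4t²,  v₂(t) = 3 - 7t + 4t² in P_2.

v₁ + v₂ = 0

Write each element as a vector in ℝ³ using {1, t, t²}.
Row-reduce the matrix with v₁, v₂ as columns; the null space gives the coefficients.
One solution (up to scaling) is (1, 1).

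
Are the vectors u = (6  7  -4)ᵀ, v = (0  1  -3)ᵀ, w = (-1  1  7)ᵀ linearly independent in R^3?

linearly independent

Place the vectors as rows of a 3×3 matrix and reduce to echelon form.
The reduction yields 3 nonzero rows, so the rank is 3.
Since rank = 3 (the number of vectors), the set is linearly independent.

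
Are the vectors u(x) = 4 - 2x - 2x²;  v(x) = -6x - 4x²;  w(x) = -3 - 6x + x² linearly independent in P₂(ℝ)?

linearly independent

Take coordinates with respect to the standard basis {1, x, x²}.
The matrix [u|v|w] has determinant -108.
A nonzero determinant means the columns are linearly independent.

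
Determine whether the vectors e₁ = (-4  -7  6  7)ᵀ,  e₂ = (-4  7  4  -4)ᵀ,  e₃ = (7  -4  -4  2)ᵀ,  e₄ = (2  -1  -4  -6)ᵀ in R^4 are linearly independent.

linearly independent

Form the 4×4 matrix with these as columns; its determinant is 1276.
A nonzero determinant means the columns are linearly independent.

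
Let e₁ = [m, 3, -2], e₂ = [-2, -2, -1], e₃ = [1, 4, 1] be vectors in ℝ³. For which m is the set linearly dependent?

The set is linearly dependent precisely when det[e₁; e₂; e₃] = 0.
The determinant works out to 2*m + 15.
This vanishes exactly when m = -15/2.

m = -15/2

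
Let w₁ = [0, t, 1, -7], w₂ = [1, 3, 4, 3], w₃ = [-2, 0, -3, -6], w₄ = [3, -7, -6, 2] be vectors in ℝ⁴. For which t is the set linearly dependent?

The set is linearly dependent precisely when det[w₁; w₂; w₃; w₄] = 0.
The determinant works out to 35*t - 238.
Solving 35*t - 238 = 0 yields t = 34/5.

t = 34/5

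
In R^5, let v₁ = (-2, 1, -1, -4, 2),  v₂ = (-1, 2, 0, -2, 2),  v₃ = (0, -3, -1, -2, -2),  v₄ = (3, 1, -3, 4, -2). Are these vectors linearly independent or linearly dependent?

Row-reduce the matrix whose columns are v₁, v₂, v₃, v₄.
The reduction yields 4 nonzero rows, so the rank is 4.
Since rank = 4 (the number of vectors), the set is linearly independent.

linearly independent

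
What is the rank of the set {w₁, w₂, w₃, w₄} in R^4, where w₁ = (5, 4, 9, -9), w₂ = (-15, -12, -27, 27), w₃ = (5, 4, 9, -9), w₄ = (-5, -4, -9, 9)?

Form the matrix with w₁, w₂, w₃, w₄ as columns and reduce.
The echelon form has 1 nonzero row, so the rank is 1.

1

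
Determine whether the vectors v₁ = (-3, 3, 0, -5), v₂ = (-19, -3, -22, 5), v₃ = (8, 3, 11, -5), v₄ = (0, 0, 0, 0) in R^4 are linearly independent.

linearly dependent

One of the vectors is the zero vector, so the set is linearly dependent.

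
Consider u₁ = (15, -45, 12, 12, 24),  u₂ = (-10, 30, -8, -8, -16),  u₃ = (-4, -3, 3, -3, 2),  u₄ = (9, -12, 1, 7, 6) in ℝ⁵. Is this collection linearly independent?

Place the vectors as rows of a 4×5 matrix and reduce to echelon form.
The reduction yields 2 nonzero rows, so the rank is 2.
Since rank 2 < 4, the set is linearly dependent.
Indeed 2u₁ + 3u₂ = 0.

linearly dependent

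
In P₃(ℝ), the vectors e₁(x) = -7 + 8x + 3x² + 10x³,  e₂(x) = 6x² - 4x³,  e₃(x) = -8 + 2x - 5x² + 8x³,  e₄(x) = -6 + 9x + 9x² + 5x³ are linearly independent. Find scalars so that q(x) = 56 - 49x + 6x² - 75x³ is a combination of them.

Take coordinate vectors relative to {1, x, …, x³}.
Write q = a₁e₁ + … + a₄e₄ and equate components.
Back-substitution yields (a₁, …, a₄) = (-2, 4, -3, -3).

q = -2e₁ + 4e₂ - 3e₃ - 3e₄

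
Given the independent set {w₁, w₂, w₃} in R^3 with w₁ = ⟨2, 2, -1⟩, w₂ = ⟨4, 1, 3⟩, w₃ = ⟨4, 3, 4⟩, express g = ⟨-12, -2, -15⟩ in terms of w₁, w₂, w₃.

Set up the augmented matrix [w₁ | w₂ | w₃ | g] and row-reduce.
The system has the unique solution (c₁, c₂, c₃) = (2, -3, -1).

g = 2w₁ - 3w₂ - w₃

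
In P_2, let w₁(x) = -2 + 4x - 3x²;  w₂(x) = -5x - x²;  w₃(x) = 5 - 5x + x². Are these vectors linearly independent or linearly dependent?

linearly independent

Write each element as a coordinate vector in ℝ³ using {1, x, x²}.
Form the 3×3 matrix with these as columns; its determinant is -75.
A nonzero determinant means the columns are linearly independent.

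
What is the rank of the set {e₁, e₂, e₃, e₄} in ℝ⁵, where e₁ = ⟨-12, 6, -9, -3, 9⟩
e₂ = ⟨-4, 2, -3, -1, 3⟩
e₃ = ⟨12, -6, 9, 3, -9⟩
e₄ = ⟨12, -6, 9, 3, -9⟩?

Put the 5×4 matrix [e₁|e₂|e₃|e₄] into echelon form.
Exactly 1 pivot survives; hence the rank is 1.

rank 1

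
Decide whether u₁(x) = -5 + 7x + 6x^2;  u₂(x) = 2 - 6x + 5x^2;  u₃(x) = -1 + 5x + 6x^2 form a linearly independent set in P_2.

linearly independent

Write each element as a coordinate vector in ℝ³ using {1, x, x^2}.
Row-reduce the matrix whose columns are u₁, u₂, u₃.
The reduction yields 3 nonzero rows, so the rank is 3.
Since rank = 3 (the number of vectors), the set is linearly independent.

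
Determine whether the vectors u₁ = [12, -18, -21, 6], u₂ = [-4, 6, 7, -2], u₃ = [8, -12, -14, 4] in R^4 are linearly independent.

Place the vectors as rows of a 3×4 matrix and reduce to echelon form.
The reduction yields 1 nonzero row, so the rank is 1.
Since rank 1 < 3, the set is linearly dependent.
Indeed u₁ + 3u₂ = 0.

linearly dependent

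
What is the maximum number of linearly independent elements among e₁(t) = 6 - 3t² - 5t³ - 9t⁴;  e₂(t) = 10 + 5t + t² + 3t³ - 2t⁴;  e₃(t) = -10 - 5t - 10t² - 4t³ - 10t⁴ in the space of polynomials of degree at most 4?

3

Pass to coordinate vectors with respect to the basis {1, t, …, t⁴}.
Row-reduce the 3×5 matrix with these as rows.
There are 3 pivot columns, so rank = 3.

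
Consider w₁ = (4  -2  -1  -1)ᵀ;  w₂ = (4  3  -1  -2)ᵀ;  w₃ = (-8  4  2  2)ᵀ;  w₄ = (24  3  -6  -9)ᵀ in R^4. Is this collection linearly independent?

One vector is a scalar multiple of another, so the set is dependent.

linearly dependent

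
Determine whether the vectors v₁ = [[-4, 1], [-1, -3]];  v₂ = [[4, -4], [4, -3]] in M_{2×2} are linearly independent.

linearly independent

Take coordinates with respect to the standard basis {E₁₁, E₁₂, E₂₁, E₂₂}.
Place the vectors as rows of a 2×4 matrix and reduce to echelon form.
The reduction yields 2 nonzero rows, so the rank is 2.
Since rank = 2 (the number of vectors), the set is linearly independent.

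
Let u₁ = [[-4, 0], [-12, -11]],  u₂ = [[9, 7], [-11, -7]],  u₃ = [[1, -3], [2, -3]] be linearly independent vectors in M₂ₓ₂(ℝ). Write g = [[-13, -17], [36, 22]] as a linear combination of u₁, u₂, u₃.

Work in coordinates with respect to the standard basis {E₁₁, E₁₂, E₂₁, E₂₂}.
Since u₁, u₂, u₃ are independent, the coefficients expressing g are uniquely determined by a linear system.
Back-substitution yields (a₁, a₂, a₃) = (-1, -2, 1).

g = -u₁ - 2u₂ + u₃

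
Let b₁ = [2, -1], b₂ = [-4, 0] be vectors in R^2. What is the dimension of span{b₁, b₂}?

Row-reduce the 2×2 matrix with these as rows.
The echelon form has 2 nonzero rows, so the rank is 2.

dim = 2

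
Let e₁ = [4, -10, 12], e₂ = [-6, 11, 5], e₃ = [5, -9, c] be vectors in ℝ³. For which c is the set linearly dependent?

c = -41/8

Dependence holds iff the 3×3 matrix [e₁ e₂ e₃] is singular.
Cofactor expansion gives det = -16*c - 82.
This vanishes exactly when c = -41/8.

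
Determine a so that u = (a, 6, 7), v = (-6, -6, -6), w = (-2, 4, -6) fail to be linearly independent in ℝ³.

The set is linearly dependent precisely when det[u; v; w] = 0.
The determinant works out to 60*a - 396.
This vanishes exactly when a = 33/5.

a = 33/5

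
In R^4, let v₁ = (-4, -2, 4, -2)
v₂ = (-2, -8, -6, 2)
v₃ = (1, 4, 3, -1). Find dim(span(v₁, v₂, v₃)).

Form the matrix with v₁, v₂, v₃ as columns and reduce.
The echelon form has 2 nonzero rows, so the rank is 2.

dim = 2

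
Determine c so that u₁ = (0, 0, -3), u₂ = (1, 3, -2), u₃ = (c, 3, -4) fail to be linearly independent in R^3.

Place the vectors as rows of a 3×3 matrix; dependence ⇔ determinant zero.
The determinant works out to 9*c - 9.
This vanishes exactly when c = 1.

c = 1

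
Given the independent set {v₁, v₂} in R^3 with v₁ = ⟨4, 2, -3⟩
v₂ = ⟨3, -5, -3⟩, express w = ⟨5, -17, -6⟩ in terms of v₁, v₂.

w = -v₁ + 3v₂

Solve the system with v₁, v₂ as columns and w as the right-hand side.
Row-reducing the augmented matrix gives the unique coefficients (a₁, a₂) = (-1, 3).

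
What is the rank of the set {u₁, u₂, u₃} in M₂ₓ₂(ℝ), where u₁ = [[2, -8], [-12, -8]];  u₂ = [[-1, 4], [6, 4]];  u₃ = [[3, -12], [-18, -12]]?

rank 1

Pass to coordinate vectors with respect to the basis {E₁₁, E₁₂, E₂₁, E₂₂}.
Form the matrix with u₁, u₂, u₃ as columns and reduce.
Reduction leaves 1 leading entry, giving rank 1.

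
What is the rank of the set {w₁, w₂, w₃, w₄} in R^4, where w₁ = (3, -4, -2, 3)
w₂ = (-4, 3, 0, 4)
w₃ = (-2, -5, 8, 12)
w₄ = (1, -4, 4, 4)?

3

Apply Gaussian elimination to the matrix whose rows are w₁, w₂, w₃, w₄.
The echelon form has 3 nonzero rows, so the rank is 3.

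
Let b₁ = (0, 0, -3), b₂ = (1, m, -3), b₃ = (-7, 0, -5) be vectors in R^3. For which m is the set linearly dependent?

Dependence holds iff the 3×3 matrix [b₁ b₂ b₃] is singular.
Expanding, det = -21*m.
Solving -21*m = 0 yields m = 0.

m = 0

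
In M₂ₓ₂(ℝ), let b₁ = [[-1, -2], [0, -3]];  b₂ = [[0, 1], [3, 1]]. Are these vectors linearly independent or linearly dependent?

Write each element as a coordinate vector in ℝ⁴ using {E₁₁, E₁₂, E₂₁, E₂₂}.
Row-reduce the matrix whose columns are b₁, b₂.
The reduction yields 2 nonzero rows, so the rank is 2.
Since rank = 2 (the number of vectors), the set is linearly independent.

linearly independent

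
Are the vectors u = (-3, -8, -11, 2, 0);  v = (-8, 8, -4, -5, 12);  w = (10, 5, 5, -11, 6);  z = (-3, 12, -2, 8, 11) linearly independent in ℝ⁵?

linearly independent

Place the vectors as rows of a 4×5 matrix and reduce to echelon form.
The reduction yields 4 nonzero rows, so the rank is 4.
Since rank = 4 (the number of vectors), the set is linearly independent.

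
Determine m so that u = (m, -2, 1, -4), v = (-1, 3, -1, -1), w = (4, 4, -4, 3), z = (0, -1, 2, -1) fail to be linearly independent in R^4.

Place the vectors as rows of a 4×4 matrix; dependence ⇔ determinant zero.
Cofactor expansion gives det = -11*m - 99.
Solving -11*m - 99 = 0 yields m = -9.

m = -9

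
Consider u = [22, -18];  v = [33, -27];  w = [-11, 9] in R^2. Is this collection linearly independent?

There are 3 vectors in a 2-dimensional space, so they cannot be linearly independent.

linearly dependent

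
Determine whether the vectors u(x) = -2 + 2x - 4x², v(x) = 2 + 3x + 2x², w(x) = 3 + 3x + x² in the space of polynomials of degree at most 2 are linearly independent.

linearly independent

Write each element as a coordinate vector in ℝ³ using {1, x, x²}.
The matrix [u|v|w] has determinant 26.
A nonzero determinant means the columns are linearly independent.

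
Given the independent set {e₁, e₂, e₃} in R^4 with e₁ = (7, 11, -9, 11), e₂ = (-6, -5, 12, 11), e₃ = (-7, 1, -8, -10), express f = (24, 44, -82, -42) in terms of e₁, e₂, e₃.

Write f = α₁e₁ + … + α₃e₃ and equate components.
The system has the unique solution (α₁, α₂, α₃) = (2, -4, 2).

f = 2e₁ - 4e₂ + 2e₃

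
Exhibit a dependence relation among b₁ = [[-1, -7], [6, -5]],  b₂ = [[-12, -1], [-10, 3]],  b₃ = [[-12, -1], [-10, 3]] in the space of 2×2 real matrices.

Take coordinates with respect to {E₁₁, E₁₂, E₂₁, E₂₂}.
Row-reduce the matrix with b₁, b₂, b₃ as columns; the null space gives the coefficients.
A generator of the null space is (0, 1, -1).

b₂ - b₃ = 0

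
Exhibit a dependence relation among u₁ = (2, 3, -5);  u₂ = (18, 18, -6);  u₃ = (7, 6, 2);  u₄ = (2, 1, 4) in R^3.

Set up α₁u₁ + … + α₄u₄ = 0 and solve the homogeneous system.
The free variable yields coefficients (2, -1, 2, 0) (any nonzero multiple also works).

2u₁ - u₂ + 2u₃ = 0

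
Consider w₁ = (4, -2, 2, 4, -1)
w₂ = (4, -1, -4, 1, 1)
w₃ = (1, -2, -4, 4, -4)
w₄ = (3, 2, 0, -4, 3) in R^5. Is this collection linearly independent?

Row-reduce the matrix whose columns are w₁, w₂, w₃, w₄.
The reduction yields 4 nonzero rows, so the rank is 4.
Since rank = 4 (the number of vectors), the set is linearly independent.

linearly independent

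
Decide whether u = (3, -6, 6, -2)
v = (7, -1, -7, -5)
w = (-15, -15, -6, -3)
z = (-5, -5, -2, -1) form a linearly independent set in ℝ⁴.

linearly dependent

One vector is a scalar multiple of another, so the set is dependent.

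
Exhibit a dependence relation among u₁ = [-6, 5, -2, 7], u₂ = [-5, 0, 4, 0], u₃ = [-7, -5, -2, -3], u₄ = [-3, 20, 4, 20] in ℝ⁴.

Solve the homogeneous system with u₁, u₂, u₃, u₄ as columns by row-reducing the coefficient matrix.
The free variable yields coefficients (2, 1, -2, -1) (any nonzero multiple also works).

2u₁ + u₂ - 2u₃ - u₄ = 0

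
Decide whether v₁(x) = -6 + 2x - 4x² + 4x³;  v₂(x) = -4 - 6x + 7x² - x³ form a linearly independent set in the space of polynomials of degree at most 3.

linearly independent

Take coordinates with respect to the standard basis {1, x, …, x³}.
Row-reduce the matrix whose columns are v₁, v₂.
The reduction yields 2 nonzero rows, so the rank is 2.
Since rank = 2 (the number of vectors), the set is linearly independent.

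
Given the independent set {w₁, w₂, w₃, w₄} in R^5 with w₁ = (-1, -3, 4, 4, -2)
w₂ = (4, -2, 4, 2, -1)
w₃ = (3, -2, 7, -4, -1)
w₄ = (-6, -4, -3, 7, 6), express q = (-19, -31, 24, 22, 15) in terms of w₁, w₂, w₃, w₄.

q = 3w₁ - w₂ + 4w₃ + 4w₄

Since w₁, w₂, w₃, w₄ are independent, the coefficients expressing q are uniquely determined by a linear system.
The system has the unique solution (α₁, …, α₄) = (3, -1, 4, 4).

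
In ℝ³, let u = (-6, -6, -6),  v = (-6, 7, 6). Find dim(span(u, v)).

Form the matrix with u, v as columns and reduce.
Reduction leaves 2 leading entries, giving rank 2.

2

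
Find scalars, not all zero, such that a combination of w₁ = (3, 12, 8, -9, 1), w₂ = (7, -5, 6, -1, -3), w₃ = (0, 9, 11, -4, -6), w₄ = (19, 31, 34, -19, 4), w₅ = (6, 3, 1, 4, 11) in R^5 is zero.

2w₁ + w₂ + w₃ - w₄ + w₅ = 0

Solve the homogeneous system with w₁, w₂, w₃, w₄, w₅ as columns by row-reducing the coefficient matrix.
One solution (up to scaling) is (2, 1, 1, -1, 1).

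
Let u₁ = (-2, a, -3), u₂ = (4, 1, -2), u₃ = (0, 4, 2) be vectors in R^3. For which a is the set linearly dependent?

Place the vectors as rows of a 3×3 matrix; dependence ⇔ determinant zero.
Expanding, det = -8*a - 68.
Solving -8*a - 68 = 0 yields a = -17/2.

a = -17/2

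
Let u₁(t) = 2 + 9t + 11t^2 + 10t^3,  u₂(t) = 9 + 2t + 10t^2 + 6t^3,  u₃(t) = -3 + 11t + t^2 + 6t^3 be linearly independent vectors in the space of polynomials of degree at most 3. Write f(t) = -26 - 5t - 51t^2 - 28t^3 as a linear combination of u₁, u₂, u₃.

Identify each element with its coordinate vector in ℝ⁴ via {1, t, …, t^3}.
Write f = a₁u₁ + … + a₃u₃ and equate components.
The system has the unique solution (a₁, a₂, a₃) = (-4, -1, 3).

f = -4u₁ - u₂ + 3u₃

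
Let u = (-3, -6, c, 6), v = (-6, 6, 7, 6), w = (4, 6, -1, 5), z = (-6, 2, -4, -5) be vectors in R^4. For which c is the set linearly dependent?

Place the vectors as rows of a 4×4 matrix; dependence ⇔ determinant zero.
Cofactor expansion gives det = 444*c - 6438.
This vanishes exactly when c = 29/2.

c = 29/2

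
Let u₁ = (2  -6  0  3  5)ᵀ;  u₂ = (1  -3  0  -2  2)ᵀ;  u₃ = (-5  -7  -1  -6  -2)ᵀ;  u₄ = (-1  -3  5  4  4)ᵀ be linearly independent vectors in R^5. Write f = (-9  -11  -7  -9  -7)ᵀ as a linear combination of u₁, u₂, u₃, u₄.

Write f = c₁u₁ + … + c₄u₄ and equate components.
Row-reducing the augmented matrix gives the unique coefficients (c₁, …, c₄) = (1, -2, 2, -1).

f = u₁ - 2u₂ + 2u₃ - u₄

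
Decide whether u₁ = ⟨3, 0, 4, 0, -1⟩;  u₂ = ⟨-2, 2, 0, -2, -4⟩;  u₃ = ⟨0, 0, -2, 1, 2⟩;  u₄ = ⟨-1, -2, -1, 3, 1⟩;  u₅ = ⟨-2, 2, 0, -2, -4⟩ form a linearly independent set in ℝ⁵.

linearly dependent

Two of the vectors are equal, giving an immediate dependence.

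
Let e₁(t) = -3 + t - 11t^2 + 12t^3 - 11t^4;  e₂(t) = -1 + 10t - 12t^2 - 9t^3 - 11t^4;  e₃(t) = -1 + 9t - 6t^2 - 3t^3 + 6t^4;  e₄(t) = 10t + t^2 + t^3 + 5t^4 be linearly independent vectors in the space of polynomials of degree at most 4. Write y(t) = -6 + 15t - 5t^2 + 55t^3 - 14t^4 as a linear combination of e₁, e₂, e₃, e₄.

y = 3e₁ - e₂ - 2e₃ + 4e₄

Work in coordinates with respect to the standard basis {1, t, …, t^4}.
Write y = α₁e₁ + … + α₄e₄ and equate components.
The system has the unique solution (α₁, …, α₄) = (3, -1, -2, 4).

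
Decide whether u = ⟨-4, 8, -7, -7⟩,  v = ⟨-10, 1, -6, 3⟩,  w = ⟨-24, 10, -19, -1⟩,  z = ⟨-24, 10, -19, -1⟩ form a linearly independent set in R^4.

linearly dependent

Row-reduce the matrix whose columns are u, v, w, z.
The reduction yields 2 nonzero rows, so the rank is 2.
Since rank 2 < 4, the set is linearly dependent.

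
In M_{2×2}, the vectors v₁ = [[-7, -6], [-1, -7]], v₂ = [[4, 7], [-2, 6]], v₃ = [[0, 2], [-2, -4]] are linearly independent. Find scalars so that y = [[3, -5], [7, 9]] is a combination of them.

y = -v₁ - v₂ - 2v₃

Take coordinate vectors relative to {E₁₁, E₁₂, E₂₁, E₂₂}.
Since v₁, v₂, v₃ are independent, the coefficients expressing y are uniquely determined by a linear system.
Back-substitution yields (a₁, a₂, a₃) = (-1, -1, -2).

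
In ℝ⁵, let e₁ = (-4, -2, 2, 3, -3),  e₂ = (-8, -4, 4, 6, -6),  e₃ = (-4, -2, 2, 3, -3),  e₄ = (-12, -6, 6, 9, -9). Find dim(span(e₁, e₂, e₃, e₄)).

Put the 5×4 matrix [e₁|e₂|e₃|e₄] into echelon form.
The echelon form has 1 nonzero row, so the rank is 1.

1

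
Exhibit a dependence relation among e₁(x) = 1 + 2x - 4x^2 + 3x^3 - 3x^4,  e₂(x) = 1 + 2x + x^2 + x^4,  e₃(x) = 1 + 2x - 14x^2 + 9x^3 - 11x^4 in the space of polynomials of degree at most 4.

3e₁ - 2e₂ - e₃ = 0

Write each element as a vector in ℝ⁵ using {1, x, …, x^4}.
Write the vectors as columns of a matrix and find a nonzero vector in its null space.
The free variable yields coefficients (3, -2, -1) (any nonzero multiple also works).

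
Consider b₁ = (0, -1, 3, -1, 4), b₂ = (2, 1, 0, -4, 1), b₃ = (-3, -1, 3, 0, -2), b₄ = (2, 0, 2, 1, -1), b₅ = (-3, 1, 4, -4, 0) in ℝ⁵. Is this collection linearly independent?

linearly independent

Form the 5×5 matrix with these as columns; its determinant is 524.
A nonzero determinant means the columns are linearly independent.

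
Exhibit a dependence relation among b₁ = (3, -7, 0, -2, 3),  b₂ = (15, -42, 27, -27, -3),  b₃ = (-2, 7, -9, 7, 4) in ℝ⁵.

Write the vectors as columns of a matrix and find a nonzero vector in its null space.
One solution (up to scaling) is (3, -1, -3).

3b₁ - b₂ - 3b₃ = 0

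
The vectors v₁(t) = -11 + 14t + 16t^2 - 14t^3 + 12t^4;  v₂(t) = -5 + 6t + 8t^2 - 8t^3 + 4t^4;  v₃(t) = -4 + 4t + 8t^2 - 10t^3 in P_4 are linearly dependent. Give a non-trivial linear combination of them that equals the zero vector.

v₁ - 3v₂ + v₃ = 0

Write each element as a vector in ℝ⁵ using {1, t, …, t^4}.
Set up α₁v₁ + … + α₃v₃ = 0 and solve the homogeneous system.
The free variable yields coefficients (1, -3, 1) (any nonzero multiple also works).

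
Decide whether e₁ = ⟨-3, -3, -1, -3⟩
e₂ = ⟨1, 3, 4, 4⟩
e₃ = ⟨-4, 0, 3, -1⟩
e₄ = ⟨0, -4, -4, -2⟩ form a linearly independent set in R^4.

Row-reduce the matrix whose columns are e₁, e₂, e₃, e₄.
The reduction yields 4 nonzero rows, so the rank is 4.
Since rank = 4 (the number of vectors), the set is linearly independent.

linearly independent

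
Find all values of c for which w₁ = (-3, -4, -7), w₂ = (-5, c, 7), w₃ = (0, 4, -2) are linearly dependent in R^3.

The vectors are dependent exactly when the determinant of the matrix with rows w₁, w₂, w₃ vanishes.
The determinant works out to 6*c + 264.
Setting this to zero gives c = -44.

c = -44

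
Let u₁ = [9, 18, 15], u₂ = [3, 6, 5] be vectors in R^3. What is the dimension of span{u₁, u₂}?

Apply Gaussian elimination to the matrix whose rows are u₁, u₂.
Reduction leaves 1 leading entry, giving rank 1.

1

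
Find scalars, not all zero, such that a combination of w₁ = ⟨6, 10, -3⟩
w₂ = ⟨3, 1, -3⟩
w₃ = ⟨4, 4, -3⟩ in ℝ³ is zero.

w₁ + 2w₂ - 3w₃ = 0

Row-reduce the matrix with w₁, w₂, w₃ as columns; the null space gives the coefficients.
The free variable yields coefficients (1, 2, -3) (any nonzero multiple also works).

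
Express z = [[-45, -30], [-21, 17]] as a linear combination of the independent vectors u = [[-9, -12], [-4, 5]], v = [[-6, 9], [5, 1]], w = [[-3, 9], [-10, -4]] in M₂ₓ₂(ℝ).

Identify each element with its coordinate vector in ℝ⁴ via {E₁₁, E₁₂, E₂₁, E₂₂}.
Write z = α₁u + … + α₃w and equate components.
Row-reducing the augmented matrix gives the unique coefficients (α₁, α₂, α₃) = (4, 1, 1).

z = 4u + v + w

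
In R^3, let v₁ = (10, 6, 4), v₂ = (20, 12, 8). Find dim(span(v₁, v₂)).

1

Apply Gaussian elimination to the matrix whose rows are v₁, v₂.
The echelon form has 1 nonzero row, so the rank is 1.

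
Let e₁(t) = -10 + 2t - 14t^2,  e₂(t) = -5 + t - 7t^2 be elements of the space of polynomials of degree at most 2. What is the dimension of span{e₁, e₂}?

1

Pass to coordinate vectors with respect to the basis {1, t, t^2}.
Form the matrix with e₁, e₂ as columns and reduce.
The echelon form has 1 nonzero row, so the rank is 1.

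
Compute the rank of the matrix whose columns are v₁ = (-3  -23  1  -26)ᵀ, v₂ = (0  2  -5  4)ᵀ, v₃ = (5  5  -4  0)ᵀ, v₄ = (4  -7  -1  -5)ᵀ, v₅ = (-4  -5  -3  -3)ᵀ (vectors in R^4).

rank 4

Apply Gaussian elimination to the matrix whose rows are v₁, v₂, v₃, v₄, v₅.
The echelon form has 4 nonzero rows, so the rank is 4.
(With 5 elements in a 4-dimensional space the rank is at most 4.)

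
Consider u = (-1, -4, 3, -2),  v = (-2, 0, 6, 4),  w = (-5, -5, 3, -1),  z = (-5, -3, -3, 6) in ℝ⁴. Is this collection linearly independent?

Form the 4×4 matrix with these as columns; its determinant is 768.
A nonzero determinant means the columns are linearly independent.

linearly independent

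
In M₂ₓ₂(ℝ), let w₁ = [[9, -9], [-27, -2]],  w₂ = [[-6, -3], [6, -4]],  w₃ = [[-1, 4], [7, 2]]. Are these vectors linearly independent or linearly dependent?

linearly dependent

Take coordinates with respect to the standard basis {E₁₁, E₁₂, E₂₁, E₂₂}.
Row-reduce the matrix whose columns are w₁, w₂, w₃.
The reduction yields 2 nonzero rows, so the rank is 2.
Since rank 2 < 3, the set is linearly dependent.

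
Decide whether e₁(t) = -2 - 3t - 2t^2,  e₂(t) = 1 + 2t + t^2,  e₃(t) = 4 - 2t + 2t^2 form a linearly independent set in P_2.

linearly independent

Write each element as a coordinate vector in ℝ³ using {1, t, t^2}.
The matrix [e₁|e₂|e₃] has determinant 2.
A nonzero determinant means the columns are linearly independent.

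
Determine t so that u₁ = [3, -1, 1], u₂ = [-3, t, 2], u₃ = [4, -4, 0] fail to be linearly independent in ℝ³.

Dependence holds iff the 3×3 matrix [u₁ u₂ u₃] is singular.
Expanding, det = 28 - 4*t.
Setting this to zero gives t = 7.

t = 7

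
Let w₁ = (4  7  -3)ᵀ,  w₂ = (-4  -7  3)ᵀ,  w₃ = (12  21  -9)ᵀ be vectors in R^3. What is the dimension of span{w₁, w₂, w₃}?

1

Form the matrix with w₁, w₂, w₃ as columns and reduce.
Reduction leaves 1 leading entry, giving rank 1.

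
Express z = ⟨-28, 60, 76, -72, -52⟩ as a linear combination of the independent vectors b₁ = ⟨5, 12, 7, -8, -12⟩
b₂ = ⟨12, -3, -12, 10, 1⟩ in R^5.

Write z = c₁b₁ + c₂b₂ and equate components.
The system has the unique solution (c₁, c₂) = (4, -4).

z = 4b₁ - 4b₂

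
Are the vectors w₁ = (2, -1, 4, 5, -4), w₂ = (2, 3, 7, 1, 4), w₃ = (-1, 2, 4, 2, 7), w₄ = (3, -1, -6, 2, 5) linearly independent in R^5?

Place the vectors as rows of a 4×5 matrix and reduce to echelon form.
The reduction yields 4 nonzero rows, so the rank is 4.
Since rank = 4 (the number of vectors), the set is linearly independent.

linearly independent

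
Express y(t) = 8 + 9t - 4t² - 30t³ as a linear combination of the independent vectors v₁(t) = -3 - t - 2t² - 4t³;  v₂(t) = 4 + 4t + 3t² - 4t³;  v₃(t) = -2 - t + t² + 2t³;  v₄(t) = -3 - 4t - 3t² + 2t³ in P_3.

y = 3v₁ + 3v₂ - 4v₃ + v₄

Identify each element with its coordinate vector in ℝ⁴ via {1, t, …, t³}.
Write y = α₁v₁ + … + α₄v₄ and equate components.
Row-reducing the augmented matrix gives the unique coefficients (α₁, …, α₄) = (3, 3, -4, 1).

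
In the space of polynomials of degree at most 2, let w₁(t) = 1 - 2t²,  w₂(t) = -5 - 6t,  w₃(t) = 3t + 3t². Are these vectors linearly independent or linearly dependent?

Take coordinates with respect to the standard basis {1, t, t²}.
Form the 3×3 matrix with these as columns; its determinant is 12.
A nonzero determinant means the columns are linearly independent.

linearly independent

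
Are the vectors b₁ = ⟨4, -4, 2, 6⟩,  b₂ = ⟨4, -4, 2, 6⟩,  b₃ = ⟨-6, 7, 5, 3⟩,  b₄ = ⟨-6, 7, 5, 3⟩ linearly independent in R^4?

linearly dependent

Two of the vectors are equal, giving an immediate dependence.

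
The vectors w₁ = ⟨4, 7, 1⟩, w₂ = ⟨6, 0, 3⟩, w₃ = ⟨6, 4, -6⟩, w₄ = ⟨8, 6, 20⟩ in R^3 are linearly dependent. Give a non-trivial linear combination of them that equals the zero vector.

Set up α₁w₁ + … + α₄w₄ = 0 and solve the homogeneous system.
A generator of the null space is (2, 2, -2, -1).

2w₁ + 2w₂ - 2w₃ - w₄ = 0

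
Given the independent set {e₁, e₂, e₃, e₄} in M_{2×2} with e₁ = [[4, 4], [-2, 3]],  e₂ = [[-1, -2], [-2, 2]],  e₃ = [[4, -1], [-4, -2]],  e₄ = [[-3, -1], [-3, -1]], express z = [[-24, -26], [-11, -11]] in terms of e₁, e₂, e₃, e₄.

Take coordinate vectors relative to {E₁₁, E₁₂, E₂₁, E₂₂}.
Solve the system with e₁, e₂, e₃, e₄ as columns and z as the right-hand side.
Back-substitution yields (α₁, …, α₄) = (-4, 3, 1, 3).

z = -4e₁ + 3e₂ + e₃ + 3e₄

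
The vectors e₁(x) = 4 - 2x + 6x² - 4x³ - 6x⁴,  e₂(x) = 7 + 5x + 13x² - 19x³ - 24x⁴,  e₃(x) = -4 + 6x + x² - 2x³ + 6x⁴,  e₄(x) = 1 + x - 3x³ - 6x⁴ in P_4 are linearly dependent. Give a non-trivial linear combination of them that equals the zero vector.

2e₁ - e₂ + e₃ + 3e₄ = 0

Take coordinates with respect to {1, x, …, x⁴}.
Write the vectors as columns of a matrix and find a nonzero vector in its null space.
The free variable yields coefficients (2, -1, 1, 3) (any nonzero multiple also works).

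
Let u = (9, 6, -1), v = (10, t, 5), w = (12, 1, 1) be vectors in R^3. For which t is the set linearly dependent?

Place the vectors as rows of a 3×3 matrix; dependence ⇔ determinant zero.
Cofactor expansion gives det = 21*t + 245.
Setting this to zero gives t = -35/3.

t = -35/3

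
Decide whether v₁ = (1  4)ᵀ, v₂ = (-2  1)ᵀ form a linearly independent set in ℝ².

linearly independent

Place the vectors as rows of a 2×2 matrix and reduce to echelon form.
The reduction yields 2 nonzero rows, so the rank is 2.
Since rank = 2 (the number of vectors), the set is linearly independent.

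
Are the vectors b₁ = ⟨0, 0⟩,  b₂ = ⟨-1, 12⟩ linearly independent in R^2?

linearly dependent

One of the vectors is the zero vector, so the set is linearly dependent.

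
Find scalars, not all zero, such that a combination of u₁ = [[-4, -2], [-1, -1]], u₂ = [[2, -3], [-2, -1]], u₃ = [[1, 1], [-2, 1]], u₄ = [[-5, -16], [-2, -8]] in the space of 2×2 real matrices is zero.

2u₁ + 3u₂ - 3u₃ - u₄ = 0

Pass to coordinate vectors relative to the basis {E₁₁, E₁₂, E₂₁, E₂₂}.
Set up α₁u₁ + … + α₄u₄ = 0 and solve the homogeneous system.
One solution (up to scaling) is (2, 3, -3, -1).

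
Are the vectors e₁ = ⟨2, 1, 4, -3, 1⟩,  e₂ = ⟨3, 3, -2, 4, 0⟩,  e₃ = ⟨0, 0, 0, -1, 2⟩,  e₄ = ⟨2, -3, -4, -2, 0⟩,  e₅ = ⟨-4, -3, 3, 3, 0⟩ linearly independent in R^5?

linearly independent

Form the 5×5 matrix with these as columns; its determinant is -1277.
A nonzero determinant means the columns are linearly independent.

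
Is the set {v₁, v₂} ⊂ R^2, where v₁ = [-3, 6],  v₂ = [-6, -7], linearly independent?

Form the 2×2 matrix with these as columns; its determinant is 57.
A nonzero determinant means the columns are linearly independent.

linearly independent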